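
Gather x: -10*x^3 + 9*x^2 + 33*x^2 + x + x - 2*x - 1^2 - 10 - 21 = -10*x^3 + 42*x^2 - 32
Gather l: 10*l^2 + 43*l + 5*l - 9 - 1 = 10*l^2 + 48*l - 10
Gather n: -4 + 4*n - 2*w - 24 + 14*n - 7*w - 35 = 18*n - 9*w - 63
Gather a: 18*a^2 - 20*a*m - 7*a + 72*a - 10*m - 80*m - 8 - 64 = 18*a^2 + a*(65 - 20*m) - 90*m - 72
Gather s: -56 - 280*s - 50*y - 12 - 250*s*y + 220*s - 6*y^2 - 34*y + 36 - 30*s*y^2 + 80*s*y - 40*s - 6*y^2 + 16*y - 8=s*(-30*y^2 - 170*y - 100) - 12*y^2 - 68*y - 40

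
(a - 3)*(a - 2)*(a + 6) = a^3 + a^2 - 24*a + 36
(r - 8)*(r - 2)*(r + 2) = r^3 - 8*r^2 - 4*r + 32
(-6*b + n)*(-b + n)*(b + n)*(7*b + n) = 42*b^4 - b^3*n - 43*b^2*n^2 + b*n^3 + n^4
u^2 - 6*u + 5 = (u - 5)*(u - 1)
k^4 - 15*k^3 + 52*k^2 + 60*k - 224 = (k - 8)*(k - 7)*(k - 2)*(k + 2)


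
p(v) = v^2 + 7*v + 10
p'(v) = 2*v + 7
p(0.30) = 12.19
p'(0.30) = 7.60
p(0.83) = 16.50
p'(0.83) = 8.66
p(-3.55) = -2.25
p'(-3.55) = -0.10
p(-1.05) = 3.75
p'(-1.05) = 4.90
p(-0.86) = 4.72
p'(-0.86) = 5.28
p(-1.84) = 0.51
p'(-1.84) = 3.32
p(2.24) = 30.70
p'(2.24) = 11.48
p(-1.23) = 2.90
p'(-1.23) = 4.54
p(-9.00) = 28.00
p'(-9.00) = -11.00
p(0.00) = 10.00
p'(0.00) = 7.00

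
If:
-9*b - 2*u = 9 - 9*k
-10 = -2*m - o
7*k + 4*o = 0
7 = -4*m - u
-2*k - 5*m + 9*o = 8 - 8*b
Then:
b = 3741/569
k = 504/569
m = 3286/569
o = -882/569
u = -17127/569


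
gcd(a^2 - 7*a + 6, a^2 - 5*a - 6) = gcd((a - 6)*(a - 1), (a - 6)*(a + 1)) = a - 6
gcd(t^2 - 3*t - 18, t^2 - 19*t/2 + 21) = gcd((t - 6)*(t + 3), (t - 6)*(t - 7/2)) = t - 6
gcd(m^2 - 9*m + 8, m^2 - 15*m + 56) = m - 8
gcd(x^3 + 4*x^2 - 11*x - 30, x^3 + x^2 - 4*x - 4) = x + 2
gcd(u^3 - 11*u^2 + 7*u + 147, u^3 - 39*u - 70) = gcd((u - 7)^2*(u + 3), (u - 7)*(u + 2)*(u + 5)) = u - 7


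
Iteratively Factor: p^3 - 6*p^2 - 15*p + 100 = (p + 4)*(p^2 - 10*p + 25) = (p - 5)*(p + 4)*(p - 5)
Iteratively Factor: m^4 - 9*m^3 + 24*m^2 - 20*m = (m - 5)*(m^3 - 4*m^2 + 4*m) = (m - 5)*(m - 2)*(m^2 - 2*m) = (m - 5)*(m - 2)^2*(m)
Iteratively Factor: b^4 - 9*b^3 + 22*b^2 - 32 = (b - 4)*(b^3 - 5*b^2 + 2*b + 8) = (b - 4)^2*(b^2 - b - 2) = (b - 4)^2*(b - 2)*(b + 1)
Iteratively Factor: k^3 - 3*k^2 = (k)*(k^2 - 3*k) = k*(k - 3)*(k)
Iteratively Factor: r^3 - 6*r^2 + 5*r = (r - 1)*(r^2 - 5*r) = (r - 5)*(r - 1)*(r)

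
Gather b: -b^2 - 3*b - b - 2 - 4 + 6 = -b^2 - 4*b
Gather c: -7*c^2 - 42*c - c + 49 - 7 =-7*c^2 - 43*c + 42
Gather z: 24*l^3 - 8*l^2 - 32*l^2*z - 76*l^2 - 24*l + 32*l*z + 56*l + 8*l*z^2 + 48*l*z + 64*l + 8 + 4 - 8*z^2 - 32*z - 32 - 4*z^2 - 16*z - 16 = 24*l^3 - 84*l^2 + 96*l + z^2*(8*l - 12) + z*(-32*l^2 + 80*l - 48) - 36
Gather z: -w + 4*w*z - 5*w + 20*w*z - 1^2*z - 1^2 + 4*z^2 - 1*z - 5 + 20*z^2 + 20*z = -6*w + 24*z^2 + z*(24*w + 18) - 6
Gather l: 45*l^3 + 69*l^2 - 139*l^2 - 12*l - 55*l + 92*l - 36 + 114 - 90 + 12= 45*l^3 - 70*l^2 + 25*l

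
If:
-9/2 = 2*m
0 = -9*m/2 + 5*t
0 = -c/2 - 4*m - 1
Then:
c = 16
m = -9/4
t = -81/40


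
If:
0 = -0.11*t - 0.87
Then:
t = -7.91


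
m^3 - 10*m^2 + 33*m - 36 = (m - 4)*(m - 3)^2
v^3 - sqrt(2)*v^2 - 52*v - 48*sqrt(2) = (v - 6*sqrt(2))*(v + sqrt(2))*(v + 4*sqrt(2))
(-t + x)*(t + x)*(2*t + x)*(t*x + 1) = -2*t^4*x - t^3*x^2 - 2*t^3 + 2*t^2*x^3 - t^2*x + t*x^4 + 2*t*x^2 + x^3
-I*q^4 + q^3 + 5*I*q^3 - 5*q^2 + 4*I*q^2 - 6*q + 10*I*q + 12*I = (q - 6)*(q - I)*(q + 2*I)*(-I*q - I)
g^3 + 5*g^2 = g^2*(g + 5)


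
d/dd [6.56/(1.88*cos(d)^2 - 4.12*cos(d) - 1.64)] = (24.6656*cos(d) - 27.0272)*sin(d)/(-1.88*cos(d)^2 + 4.12*cos(d) + 1.64)^2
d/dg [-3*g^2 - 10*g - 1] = -6*g - 10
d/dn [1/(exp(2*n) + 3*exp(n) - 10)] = (-2*exp(n) - 3)*exp(n)/(exp(2*n) + 3*exp(n) - 10)^2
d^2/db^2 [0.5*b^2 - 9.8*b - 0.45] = 1.00000000000000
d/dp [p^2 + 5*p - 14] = 2*p + 5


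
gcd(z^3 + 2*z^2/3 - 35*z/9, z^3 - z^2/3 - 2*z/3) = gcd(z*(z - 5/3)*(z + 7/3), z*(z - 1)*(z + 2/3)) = z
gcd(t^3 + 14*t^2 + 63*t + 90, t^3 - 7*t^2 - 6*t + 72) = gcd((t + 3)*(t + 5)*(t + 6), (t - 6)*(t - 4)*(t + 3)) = t + 3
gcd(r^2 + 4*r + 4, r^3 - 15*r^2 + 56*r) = 1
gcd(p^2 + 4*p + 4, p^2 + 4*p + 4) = p^2 + 4*p + 4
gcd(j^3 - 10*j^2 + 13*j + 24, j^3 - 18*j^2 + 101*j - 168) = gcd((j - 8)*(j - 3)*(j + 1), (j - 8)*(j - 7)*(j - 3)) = j^2 - 11*j + 24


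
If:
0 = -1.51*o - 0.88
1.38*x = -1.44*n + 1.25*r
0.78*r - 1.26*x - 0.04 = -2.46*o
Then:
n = 0.443910256410256*x + 1.64000443387861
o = -0.58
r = 1.61538461538462*x + 1.88928510782815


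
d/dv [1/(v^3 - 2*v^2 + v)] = (1 - 3*v)/(v^2*(v^3 - 3*v^2 + 3*v - 1))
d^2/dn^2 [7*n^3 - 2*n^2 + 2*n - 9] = 42*n - 4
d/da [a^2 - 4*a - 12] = 2*a - 4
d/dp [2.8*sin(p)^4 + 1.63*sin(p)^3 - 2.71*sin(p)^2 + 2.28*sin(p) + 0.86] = (11.2*sin(p)^3 + 4.89*sin(p)^2 - 5.42*sin(p) + 2.28)*cos(p)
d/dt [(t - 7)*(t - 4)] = 2*t - 11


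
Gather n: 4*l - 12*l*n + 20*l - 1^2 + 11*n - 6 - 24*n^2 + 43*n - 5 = 24*l - 24*n^2 + n*(54 - 12*l) - 12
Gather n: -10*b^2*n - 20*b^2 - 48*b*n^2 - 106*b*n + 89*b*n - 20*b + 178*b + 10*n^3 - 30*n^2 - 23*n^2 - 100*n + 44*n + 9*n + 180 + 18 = -20*b^2 + 158*b + 10*n^3 + n^2*(-48*b - 53) + n*(-10*b^2 - 17*b - 47) + 198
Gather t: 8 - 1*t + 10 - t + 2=20 - 2*t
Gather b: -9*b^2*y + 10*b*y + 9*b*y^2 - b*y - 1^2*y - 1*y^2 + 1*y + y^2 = -9*b^2*y + b*(9*y^2 + 9*y)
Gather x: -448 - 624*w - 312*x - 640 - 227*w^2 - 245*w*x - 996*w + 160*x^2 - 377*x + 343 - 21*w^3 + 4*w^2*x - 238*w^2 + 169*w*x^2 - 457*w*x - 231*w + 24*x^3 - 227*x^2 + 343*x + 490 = -21*w^3 - 465*w^2 - 1851*w + 24*x^3 + x^2*(169*w - 67) + x*(4*w^2 - 702*w - 346) - 255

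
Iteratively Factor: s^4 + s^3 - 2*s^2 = (s)*(s^3 + s^2 - 2*s) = s*(s - 1)*(s^2 + 2*s) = s*(s - 1)*(s + 2)*(s)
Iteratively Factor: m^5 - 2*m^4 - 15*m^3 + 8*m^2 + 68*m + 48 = (m + 2)*(m^4 - 4*m^3 - 7*m^2 + 22*m + 24) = (m - 4)*(m + 2)*(m^3 - 7*m - 6) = (m - 4)*(m + 2)^2*(m^2 - 2*m - 3) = (m - 4)*(m + 1)*(m + 2)^2*(m - 3)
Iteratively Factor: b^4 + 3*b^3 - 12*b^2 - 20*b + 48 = (b + 3)*(b^3 - 12*b + 16) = (b - 2)*(b + 3)*(b^2 + 2*b - 8) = (b - 2)*(b + 3)*(b + 4)*(b - 2)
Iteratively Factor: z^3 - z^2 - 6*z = (z)*(z^2 - z - 6) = z*(z - 3)*(z + 2)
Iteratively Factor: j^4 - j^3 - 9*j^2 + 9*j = (j)*(j^3 - j^2 - 9*j + 9) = j*(j - 1)*(j^2 - 9) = j*(j - 1)*(j + 3)*(j - 3)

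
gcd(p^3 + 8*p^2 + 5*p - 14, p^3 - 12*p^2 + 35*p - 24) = p - 1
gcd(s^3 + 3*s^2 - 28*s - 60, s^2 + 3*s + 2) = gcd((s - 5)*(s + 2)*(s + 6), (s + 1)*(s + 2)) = s + 2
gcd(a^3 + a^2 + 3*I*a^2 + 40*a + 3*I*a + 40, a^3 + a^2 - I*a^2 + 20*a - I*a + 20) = a^2 + a*(1 - 5*I) - 5*I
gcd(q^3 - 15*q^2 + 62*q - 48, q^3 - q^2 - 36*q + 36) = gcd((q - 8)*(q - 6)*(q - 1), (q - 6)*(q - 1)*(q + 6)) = q^2 - 7*q + 6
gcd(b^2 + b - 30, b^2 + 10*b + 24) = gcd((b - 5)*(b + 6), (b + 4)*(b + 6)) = b + 6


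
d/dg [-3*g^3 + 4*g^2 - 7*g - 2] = -9*g^2 + 8*g - 7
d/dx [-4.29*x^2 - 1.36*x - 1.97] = -8.58*x - 1.36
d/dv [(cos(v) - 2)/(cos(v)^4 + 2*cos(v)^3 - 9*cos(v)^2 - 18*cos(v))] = (3*cos(v)^4 - 4*cos(v)^3 - 21*cos(v)^2 + 36*cos(v) + 36)*sin(v)/((cos(v) - 3)^2*(cos(v) + 2)^2*(cos(v) + 3)^2*cos(v)^2)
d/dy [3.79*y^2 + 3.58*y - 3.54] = 7.58*y + 3.58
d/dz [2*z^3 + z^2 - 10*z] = 6*z^2 + 2*z - 10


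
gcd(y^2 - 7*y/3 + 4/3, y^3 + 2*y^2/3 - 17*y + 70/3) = 1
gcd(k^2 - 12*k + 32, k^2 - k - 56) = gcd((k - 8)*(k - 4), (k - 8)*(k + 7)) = k - 8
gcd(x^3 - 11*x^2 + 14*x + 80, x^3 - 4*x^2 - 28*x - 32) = x^2 - 6*x - 16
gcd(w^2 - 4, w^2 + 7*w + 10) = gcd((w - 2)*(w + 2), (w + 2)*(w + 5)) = w + 2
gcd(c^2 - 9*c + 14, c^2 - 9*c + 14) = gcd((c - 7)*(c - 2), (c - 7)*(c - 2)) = c^2 - 9*c + 14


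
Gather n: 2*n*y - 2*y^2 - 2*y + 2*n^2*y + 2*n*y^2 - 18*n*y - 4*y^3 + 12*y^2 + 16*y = 2*n^2*y + n*(2*y^2 - 16*y) - 4*y^3 + 10*y^2 + 14*y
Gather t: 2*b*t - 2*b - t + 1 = -2*b + t*(2*b - 1) + 1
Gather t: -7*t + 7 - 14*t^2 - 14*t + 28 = -14*t^2 - 21*t + 35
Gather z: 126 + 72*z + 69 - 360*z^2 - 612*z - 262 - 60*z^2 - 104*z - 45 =-420*z^2 - 644*z - 112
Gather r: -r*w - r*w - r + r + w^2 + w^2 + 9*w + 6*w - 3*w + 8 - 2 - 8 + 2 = -2*r*w + 2*w^2 + 12*w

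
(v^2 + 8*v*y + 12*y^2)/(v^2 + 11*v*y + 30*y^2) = (v + 2*y)/(v + 5*y)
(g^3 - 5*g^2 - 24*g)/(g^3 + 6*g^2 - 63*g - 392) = g*(g + 3)/(g^2 + 14*g + 49)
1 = 1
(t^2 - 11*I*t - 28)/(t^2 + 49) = (t - 4*I)/(t + 7*I)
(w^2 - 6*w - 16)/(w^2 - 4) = (w - 8)/(w - 2)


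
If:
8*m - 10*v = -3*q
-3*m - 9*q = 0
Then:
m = 10*v/7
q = -10*v/21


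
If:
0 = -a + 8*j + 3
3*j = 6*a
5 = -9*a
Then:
No Solution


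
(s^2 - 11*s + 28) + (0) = s^2 - 11*s + 28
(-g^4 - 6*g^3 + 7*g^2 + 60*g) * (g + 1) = -g^5 - 7*g^4 + g^3 + 67*g^2 + 60*g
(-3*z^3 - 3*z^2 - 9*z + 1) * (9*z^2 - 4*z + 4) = -27*z^5 - 15*z^4 - 81*z^3 + 33*z^2 - 40*z + 4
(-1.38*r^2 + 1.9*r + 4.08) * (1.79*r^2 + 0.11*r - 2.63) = -2.4702*r^4 + 3.2492*r^3 + 11.1416*r^2 - 4.5482*r - 10.7304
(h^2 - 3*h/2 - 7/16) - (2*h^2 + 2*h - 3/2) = -h^2 - 7*h/2 + 17/16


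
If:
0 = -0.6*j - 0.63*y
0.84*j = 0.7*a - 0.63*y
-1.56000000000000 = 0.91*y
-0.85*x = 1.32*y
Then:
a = 0.62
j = 1.80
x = 2.66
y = -1.71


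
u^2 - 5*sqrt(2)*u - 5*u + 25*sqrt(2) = (u - 5)*(u - 5*sqrt(2))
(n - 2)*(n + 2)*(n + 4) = n^3 + 4*n^2 - 4*n - 16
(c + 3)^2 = c^2 + 6*c + 9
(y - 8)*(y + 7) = y^2 - y - 56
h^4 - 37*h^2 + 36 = (h - 6)*(h - 1)*(h + 1)*(h + 6)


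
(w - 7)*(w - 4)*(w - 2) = w^3 - 13*w^2 + 50*w - 56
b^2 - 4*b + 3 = (b - 3)*(b - 1)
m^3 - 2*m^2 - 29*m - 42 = (m - 7)*(m + 2)*(m + 3)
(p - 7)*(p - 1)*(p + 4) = p^3 - 4*p^2 - 25*p + 28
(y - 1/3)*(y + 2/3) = y^2 + y/3 - 2/9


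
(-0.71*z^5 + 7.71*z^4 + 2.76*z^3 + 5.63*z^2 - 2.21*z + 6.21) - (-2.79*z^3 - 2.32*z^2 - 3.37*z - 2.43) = -0.71*z^5 + 7.71*z^4 + 5.55*z^3 + 7.95*z^2 + 1.16*z + 8.64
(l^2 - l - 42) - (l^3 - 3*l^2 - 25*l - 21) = -l^3 + 4*l^2 + 24*l - 21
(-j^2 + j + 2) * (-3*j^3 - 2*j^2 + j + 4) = 3*j^5 - j^4 - 9*j^3 - 7*j^2 + 6*j + 8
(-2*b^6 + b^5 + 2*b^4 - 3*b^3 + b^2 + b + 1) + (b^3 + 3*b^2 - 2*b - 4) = -2*b^6 + b^5 + 2*b^4 - 2*b^3 + 4*b^2 - b - 3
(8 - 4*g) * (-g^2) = 4*g^3 - 8*g^2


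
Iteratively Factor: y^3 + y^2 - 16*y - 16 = (y - 4)*(y^2 + 5*y + 4) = (y - 4)*(y + 1)*(y + 4)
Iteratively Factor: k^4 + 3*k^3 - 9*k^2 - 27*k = (k - 3)*(k^3 + 6*k^2 + 9*k) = k*(k - 3)*(k^2 + 6*k + 9) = k*(k - 3)*(k + 3)*(k + 3)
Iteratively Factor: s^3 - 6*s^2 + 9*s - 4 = (s - 1)*(s^2 - 5*s + 4) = (s - 4)*(s - 1)*(s - 1)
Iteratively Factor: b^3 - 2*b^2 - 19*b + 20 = (b - 1)*(b^2 - b - 20) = (b - 5)*(b - 1)*(b + 4)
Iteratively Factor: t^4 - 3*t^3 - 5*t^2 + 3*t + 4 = (t + 1)*(t^3 - 4*t^2 - t + 4) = (t - 4)*(t + 1)*(t^2 - 1) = (t - 4)*(t + 1)^2*(t - 1)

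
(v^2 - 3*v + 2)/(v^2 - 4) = (v - 1)/(v + 2)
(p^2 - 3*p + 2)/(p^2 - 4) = (p - 1)/(p + 2)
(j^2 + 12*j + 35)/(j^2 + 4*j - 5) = (j + 7)/(j - 1)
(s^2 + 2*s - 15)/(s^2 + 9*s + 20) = (s - 3)/(s + 4)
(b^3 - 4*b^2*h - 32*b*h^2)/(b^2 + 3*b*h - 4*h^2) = b*(b - 8*h)/(b - h)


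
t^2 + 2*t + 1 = (t + 1)^2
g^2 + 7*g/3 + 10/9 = (g + 2/3)*(g + 5/3)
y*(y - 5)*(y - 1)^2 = y^4 - 7*y^3 + 11*y^2 - 5*y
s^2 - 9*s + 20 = (s - 5)*(s - 4)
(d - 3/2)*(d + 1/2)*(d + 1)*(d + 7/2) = d^4 + 7*d^3/2 - 7*d^2/4 - 55*d/8 - 21/8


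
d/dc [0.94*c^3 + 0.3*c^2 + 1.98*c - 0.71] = 2.82*c^2 + 0.6*c + 1.98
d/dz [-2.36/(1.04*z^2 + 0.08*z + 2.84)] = (4.9088*z + 0.1888)/(1.04*z^2 + 0.08*z + 2.84)^2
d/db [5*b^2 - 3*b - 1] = 10*b - 3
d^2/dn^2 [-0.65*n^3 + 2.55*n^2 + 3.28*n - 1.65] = 5.1 - 3.9*n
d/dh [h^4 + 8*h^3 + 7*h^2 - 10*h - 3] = 4*h^3 + 24*h^2 + 14*h - 10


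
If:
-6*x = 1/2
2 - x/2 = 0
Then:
No Solution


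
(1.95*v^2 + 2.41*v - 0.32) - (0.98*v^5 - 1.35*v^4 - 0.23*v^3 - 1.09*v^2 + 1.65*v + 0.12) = -0.98*v^5 + 1.35*v^4 + 0.23*v^3 + 3.04*v^2 + 0.76*v - 0.44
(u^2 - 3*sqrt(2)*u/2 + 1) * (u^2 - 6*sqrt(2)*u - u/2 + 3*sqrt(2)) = u^4 - 15*sqrt(2)*u^3/2 - u^3/2 + 15*sqrt(2)*u^2/4 + 19*u^2 - 19*u/2 - 6*sqrt(2)*u + 3*sqrt(2)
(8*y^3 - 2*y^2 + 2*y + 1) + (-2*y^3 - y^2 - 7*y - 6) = 6*y^3 - 3*y^2 - 5*y - 5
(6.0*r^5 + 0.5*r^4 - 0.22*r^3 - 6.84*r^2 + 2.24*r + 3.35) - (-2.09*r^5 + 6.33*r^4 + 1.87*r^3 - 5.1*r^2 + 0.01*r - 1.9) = 8.09*r^5 - 5.83*r^4 - 2.09*r^3 - 1.74*r^2 + 2.23*r + 5.25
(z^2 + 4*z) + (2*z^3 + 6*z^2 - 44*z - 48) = 2*z^3 + 7*z^2 - 40*z - 48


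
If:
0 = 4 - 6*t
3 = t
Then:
No Solution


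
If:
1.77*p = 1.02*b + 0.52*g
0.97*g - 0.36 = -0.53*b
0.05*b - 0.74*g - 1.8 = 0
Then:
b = 4.57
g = -2.12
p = 2.01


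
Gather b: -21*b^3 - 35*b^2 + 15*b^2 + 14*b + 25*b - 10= -21*b^3 - 20*b^2 + 39*b - 10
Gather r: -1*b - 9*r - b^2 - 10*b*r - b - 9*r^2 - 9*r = -b^2 - 2*b - 9*r^2 + r*(-10*b - 18)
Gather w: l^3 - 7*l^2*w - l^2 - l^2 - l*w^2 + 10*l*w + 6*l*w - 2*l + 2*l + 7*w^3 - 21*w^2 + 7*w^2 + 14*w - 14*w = l^3 - 2*l^2 + 7*w^3 + w^2*(-l - 14) + w*(-7*l^2 + 16*l)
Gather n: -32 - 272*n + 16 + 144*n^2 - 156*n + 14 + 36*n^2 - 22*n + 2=180*n^2 - 450*n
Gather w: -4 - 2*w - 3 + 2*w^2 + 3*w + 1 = 2*w^2 + w - 6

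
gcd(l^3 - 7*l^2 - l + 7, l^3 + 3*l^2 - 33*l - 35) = l + 1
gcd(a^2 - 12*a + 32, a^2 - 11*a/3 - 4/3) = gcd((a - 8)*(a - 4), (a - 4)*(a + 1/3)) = a - 4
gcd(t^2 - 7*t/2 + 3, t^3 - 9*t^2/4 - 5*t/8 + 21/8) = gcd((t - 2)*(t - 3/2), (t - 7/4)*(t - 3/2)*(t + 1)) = t - 3/2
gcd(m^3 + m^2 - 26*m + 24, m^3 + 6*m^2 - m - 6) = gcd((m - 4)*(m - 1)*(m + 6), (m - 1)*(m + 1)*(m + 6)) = m^2 + 5*m - 6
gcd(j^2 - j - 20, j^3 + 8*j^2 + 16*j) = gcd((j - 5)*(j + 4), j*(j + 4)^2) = j + 4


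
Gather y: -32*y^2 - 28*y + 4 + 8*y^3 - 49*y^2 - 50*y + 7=8*y^3 - 81*y^2 - 78*y + 11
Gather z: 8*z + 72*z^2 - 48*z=72*z^2 - 40*z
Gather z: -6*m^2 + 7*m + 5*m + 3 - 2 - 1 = -6*m^2 + 12*m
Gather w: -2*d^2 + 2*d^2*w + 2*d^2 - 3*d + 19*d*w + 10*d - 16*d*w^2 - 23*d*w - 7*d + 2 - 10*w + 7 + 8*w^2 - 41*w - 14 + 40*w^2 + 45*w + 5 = w^2*(48 - 16*d) + w*(2*d^2 - 4*d - 6)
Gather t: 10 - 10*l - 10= -10*l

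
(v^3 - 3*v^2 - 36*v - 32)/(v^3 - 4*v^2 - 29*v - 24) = (v + 4)/(v + 3)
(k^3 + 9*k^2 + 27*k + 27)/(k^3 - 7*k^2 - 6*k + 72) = (k^2 + 6*k + 9)/(k^2 - 10*k + 24)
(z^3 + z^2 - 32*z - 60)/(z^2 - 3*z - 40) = (z^2 - 4*z - 12)/(z - 8)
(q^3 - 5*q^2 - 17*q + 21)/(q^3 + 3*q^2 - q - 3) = (q - 7)/(q + 1)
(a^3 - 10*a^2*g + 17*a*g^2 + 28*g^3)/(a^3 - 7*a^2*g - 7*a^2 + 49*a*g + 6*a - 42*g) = (a^2 - 3*a*g - 4*g^2)/(a^2 - 7*a + 6)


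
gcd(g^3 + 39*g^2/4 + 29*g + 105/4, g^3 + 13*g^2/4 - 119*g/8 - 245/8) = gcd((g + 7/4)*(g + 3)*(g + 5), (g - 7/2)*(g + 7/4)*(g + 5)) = g^2 + 27*g/4 + 35/4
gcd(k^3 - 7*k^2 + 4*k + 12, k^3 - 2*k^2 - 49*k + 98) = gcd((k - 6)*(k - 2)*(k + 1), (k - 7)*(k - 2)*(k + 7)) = k - 2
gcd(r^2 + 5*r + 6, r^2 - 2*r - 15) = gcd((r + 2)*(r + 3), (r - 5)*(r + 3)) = r + 3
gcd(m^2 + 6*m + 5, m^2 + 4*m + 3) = m + 1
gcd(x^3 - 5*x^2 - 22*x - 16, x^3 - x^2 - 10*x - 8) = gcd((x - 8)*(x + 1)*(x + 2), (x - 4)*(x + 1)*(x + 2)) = x^2 + 3*x + 2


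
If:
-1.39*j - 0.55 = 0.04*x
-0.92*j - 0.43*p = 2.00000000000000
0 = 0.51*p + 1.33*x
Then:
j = -0.44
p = -3.72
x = 1.43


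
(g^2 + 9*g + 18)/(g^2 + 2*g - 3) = (g + 6)/(g - 1)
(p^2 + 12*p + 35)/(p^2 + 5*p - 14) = (p + 5)/(p - 2)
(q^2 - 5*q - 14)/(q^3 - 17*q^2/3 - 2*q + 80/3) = 3*(q - 7)/(3*q^2 - 23*q + 40)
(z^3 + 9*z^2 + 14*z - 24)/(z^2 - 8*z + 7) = (z^2 + 10*z + 24)/(z - 7)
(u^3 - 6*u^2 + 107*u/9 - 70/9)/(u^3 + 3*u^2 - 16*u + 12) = (u^2 - 4*u + 35/9)/(u^2 + 5*u - 6)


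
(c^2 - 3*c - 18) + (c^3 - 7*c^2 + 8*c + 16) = c^3 - 6*c^2 + 5*c - 2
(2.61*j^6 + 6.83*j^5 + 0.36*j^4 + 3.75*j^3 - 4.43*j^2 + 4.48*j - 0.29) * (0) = 0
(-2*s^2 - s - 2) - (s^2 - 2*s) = -3*s^2 + s - 2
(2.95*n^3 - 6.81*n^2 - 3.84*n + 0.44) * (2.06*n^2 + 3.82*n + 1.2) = 6.077*n^5 - 2.7596*n^4 - 30.3846*n^3 - 21.9344*n^2 - 2.9272*n + 0.528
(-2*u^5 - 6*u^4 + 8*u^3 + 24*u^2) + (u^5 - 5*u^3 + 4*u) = -u^5 - 6*u^4 + 3*u^3 + 24*u^2 + 4*u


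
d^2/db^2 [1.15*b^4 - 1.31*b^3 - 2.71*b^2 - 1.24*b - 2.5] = 13.8*b^2 - 7.86*b - 5.42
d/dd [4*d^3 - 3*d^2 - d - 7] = 12*d^2 - 6*d - 1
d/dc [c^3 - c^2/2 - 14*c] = 3*c^2 - c - 14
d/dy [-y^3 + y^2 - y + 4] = -3*y^2 + 2*y - 1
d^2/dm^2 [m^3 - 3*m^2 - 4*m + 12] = 6*m - 6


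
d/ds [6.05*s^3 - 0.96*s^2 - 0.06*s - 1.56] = 18.15*s^2 - 1.92*s - 0.06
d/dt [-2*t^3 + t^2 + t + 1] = -6*t^2 + 2*t + 1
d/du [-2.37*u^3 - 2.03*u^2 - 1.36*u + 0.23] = -7.11*u^2 - 4.06*u - 1.36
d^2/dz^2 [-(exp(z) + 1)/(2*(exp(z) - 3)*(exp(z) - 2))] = (-exp(4*z) - 9*exp(3*z) + 51*exp(2*z) - 31*exp(z) - 66)*exp(z)/(2*(exp(6*z) - 15*exp(5*z) + 93*exp(4*z) - 305*exp(3*z) + 558*exp(2*z) - 540*exp(z) + 216))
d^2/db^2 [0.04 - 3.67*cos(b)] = 3.67*cos(b)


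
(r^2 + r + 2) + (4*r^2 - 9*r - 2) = 5*r^2 - 8*r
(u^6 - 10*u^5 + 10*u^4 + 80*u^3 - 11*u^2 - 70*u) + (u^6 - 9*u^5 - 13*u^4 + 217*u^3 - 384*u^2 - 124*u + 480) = 2*u^6 - 19*u^5 - 3*u^4 + 297*u^3 - 395*u^2 - 194*u + 480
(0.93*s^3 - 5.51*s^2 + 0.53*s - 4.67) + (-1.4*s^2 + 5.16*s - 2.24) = 0.93*s^3 - 6.91*s^2 + 5.69*s - 6.91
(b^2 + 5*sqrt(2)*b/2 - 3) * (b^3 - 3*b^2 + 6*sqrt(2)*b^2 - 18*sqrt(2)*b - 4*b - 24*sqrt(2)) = b^5 - 3*b^4 + 17*sqrt(2)*b^4/2 - 51*sqrt(2)*b^3/2 + 23*b^3 - 81*b^2 - 52*sqrt(2)*b^2 - 108*b + 54*sqrt(2)*b + 72*sqrt(2)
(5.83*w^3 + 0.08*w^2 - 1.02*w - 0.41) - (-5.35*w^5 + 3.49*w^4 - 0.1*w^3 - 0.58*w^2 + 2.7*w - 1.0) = 5.35*w^5 - 3.49*w^4 + 5.93*w^3 + 0.66*w^2 - 3.72*w + 0.59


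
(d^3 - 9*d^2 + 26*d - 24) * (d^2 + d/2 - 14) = d^5 - 17*d^4/2 + 15*d^3/2 + 115*d^2 - 376*d + 336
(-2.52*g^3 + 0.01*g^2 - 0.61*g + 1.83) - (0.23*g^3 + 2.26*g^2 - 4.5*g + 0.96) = -2.75*g^3 - 2.25*g^2 + 3.89*g + 0.87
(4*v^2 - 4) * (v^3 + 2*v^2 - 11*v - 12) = 4*v^5 + 8*v^4 - 48*v^3 - 56*v^2 + 44*v + 48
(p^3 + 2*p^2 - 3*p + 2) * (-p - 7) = -p^4 - 9*p^3 - 11*p^2 + 19*p - 14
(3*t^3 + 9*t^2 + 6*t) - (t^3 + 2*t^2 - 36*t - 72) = 2*t^3 + 7*t^2 + 42*t + 72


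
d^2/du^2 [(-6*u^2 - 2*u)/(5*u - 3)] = -168/(125*u^3 - 225*u^2 + 135*u - 27)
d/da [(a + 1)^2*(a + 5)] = (a + 1)*(3*a + 11)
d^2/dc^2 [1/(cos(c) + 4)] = (sin(c)^2 + 4*cos(c) + 1)/(cos(c) + 4)^3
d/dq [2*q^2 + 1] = 4*q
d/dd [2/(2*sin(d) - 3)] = -4*cos(d)/(2*sin(d) - 3)^2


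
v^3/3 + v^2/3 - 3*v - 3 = (v/3 + 1)*(v - 3)*(v + 1)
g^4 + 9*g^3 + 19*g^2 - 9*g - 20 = (g - 1)*(g + 1)*(g + 4)*(g + 5)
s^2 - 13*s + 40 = (s - 8)*(s - 5)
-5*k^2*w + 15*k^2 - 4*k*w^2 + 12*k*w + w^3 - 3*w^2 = (-5*k + w)*(k + w)*(w - 3)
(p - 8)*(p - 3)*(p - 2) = p^3 - 13*p^2 + 46*p - 48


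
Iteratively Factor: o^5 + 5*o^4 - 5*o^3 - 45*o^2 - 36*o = (o + 1)*(o^4 + 4*o^3 - 9*o^2 - 36*o) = (o - 3)*(o + 1)*(o^3 + 7*o^2 + 12*o) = o*(o - 3)*(o + 1)*(o^2 + 7*o + 12) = o*(o - 3)*(o + 1)*(o + 4)*(o + 3)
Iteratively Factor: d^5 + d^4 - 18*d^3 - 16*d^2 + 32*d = (d + 2)*(d^4 - d^3 - 16*d^2 + 16*d) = (d + 2)*(d + 4)*(d^3 - 5*d^2 + 4*d) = (d - 1)*(d + 2)*(d + 4)*(d^2 - 4*d) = (d - 4)*(d - 1)*(d + 2)*(d + 4)*(d)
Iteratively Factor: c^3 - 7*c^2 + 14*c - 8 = (c - 1)*(c^2 - 6*c + 8) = (c - 4)*(c - 1)*(c - 2)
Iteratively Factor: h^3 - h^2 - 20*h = (h + 4)*(h^2 - 5*h) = h*(h + 4)*(h - 5)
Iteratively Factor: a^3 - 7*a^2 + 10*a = (a - 2)*(a^2 - 5*a) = (a - 5)*(a - 2)*(a)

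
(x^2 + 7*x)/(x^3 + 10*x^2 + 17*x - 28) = x/(x^2 + 3*x - 4)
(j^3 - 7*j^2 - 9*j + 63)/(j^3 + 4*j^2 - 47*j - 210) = (j^2 - 9)/(j^2 + 11*j + 30)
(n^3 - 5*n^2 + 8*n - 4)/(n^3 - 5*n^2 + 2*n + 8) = (n^2 - 3*n + 2)/(n^2 - 3*n - 4)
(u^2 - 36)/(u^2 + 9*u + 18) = (u - 6)/(u + 3)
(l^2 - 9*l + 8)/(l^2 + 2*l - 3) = (l - 8)/(l + 3)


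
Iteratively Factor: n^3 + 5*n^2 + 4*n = (n)*(n^2 + 5*n + 4) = n*(n + 1)*(n + 4)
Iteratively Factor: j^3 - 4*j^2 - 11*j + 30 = (j + 3)*(j^2 - 7*j + 10) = (j - 2)*(j + 3)*(j - 5)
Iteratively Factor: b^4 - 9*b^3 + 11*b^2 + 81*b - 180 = (b - 5)*(b^3 - 4*b^2 - 9*b + 36) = (b - 5)*(b + 3)*(b^2 - 7*b + 12) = (b - 5)*(b - 3)*(b + 3)*(b - 4)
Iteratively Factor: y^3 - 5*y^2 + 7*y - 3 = (y - 3)*(y^2 - 2*y + 1) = (y - 3)*(y - 1)*(y - 1)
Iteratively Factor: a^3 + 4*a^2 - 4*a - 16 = (a + 4)*(a^2 - 4) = (a + 2)*(a + 4)*(a - 2)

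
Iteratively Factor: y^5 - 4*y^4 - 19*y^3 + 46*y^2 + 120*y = (y + 2)*(y^4 - 6*y^3 - 7*y^2 + 60*y) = (y - 5)*(y + 2)*(y^3 - y^2 - 12*y) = (y - 5)*(y + 2)*(y + 3)*(y^2 - 4*y) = y*(y - 5)*(y + 2)*(y + 3)*(y - 4)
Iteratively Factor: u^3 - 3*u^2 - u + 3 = (u - 3)*(u^2 - 1) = (u - 3)*(u + 1)*(u - 1)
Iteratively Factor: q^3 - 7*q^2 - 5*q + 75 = (q - 5)*(q^2 - 2*q - 15) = (q - 5)^2*(q + 3)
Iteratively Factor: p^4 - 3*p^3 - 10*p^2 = (p)*(p^3 - 3*p^2 - 10*p) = p*(p + 2)*(p^2 - 5*p) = p*(p - 5)*(p + 2)*(p)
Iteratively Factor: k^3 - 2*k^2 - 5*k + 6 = (k - 1)*(k^2 - k - 6) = (k - 3)*(k - 1)*(k + 2)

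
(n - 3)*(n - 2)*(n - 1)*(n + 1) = n^4 - 5*n^3 + 5*n^2 + 5*n - 6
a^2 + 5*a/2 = a*(a + 5/2)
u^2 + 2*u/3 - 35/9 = (u - 5/3)*(u + 7/3)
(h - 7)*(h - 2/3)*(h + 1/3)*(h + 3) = h^4 - 13*h^3/3 - 179*h^2/9 + 71*h/9 + 14/3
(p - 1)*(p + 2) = p^2 + p - 2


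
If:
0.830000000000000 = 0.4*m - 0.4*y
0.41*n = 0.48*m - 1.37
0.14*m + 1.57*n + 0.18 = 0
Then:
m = 2.56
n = -0.34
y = 0.49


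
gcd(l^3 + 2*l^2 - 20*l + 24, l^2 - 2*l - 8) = 1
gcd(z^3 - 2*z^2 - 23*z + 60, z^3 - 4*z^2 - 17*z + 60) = z - 3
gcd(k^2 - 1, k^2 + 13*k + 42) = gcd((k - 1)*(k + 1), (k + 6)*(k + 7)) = 1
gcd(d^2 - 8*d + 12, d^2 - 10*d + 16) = d - 2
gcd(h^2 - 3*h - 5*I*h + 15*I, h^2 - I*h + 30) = 1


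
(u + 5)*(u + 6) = u^2 + 11*u + 30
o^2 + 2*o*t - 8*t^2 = (o - 2*t)*(o + 4*t)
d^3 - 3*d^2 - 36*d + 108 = (d - 6)*(d - 3)*(d + 6)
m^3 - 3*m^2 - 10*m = m*(m - 5)*(m + 2)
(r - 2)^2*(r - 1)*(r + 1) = r^4 - 4*r^3 + 3*r^2 + 4*r - 4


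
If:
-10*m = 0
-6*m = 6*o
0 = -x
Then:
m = 0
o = 0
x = 0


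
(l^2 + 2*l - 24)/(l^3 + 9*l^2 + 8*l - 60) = (l - 4)/(l^2 + 3*l - 10)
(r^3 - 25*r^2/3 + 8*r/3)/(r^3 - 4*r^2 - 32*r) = (r - 1/3)/(r + 4)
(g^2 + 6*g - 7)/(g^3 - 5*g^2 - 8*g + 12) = (g + 7)/(g^2 - 4*g - 12)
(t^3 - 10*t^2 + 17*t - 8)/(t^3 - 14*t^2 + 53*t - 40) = (t - 1)/(t - 5)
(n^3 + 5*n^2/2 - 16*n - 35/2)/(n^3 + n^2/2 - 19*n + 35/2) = (n + 1)/(n - 1)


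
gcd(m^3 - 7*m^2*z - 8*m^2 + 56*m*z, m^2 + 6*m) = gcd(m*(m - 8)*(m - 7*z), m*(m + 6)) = m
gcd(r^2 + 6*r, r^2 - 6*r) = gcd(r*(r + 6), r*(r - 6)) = r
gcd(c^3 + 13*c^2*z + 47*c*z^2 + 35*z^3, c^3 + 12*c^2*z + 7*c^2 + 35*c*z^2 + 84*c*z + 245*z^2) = c^2 + 12*c*z + 35*z^2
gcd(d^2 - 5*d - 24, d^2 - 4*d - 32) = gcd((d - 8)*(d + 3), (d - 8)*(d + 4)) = d - 8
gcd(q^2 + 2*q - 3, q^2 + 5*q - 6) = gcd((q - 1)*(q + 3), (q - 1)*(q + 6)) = q - 1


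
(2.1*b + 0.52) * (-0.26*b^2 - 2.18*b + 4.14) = -0.546*b^3 - 4.7132*b^2 + 7.5604*b + 2.1528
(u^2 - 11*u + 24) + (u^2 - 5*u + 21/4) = 2*u^2 - 16*u + 117/4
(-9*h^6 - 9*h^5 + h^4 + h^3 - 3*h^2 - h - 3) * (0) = 0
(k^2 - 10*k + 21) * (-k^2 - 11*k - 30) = -k^4 - k^3 + 59*k^2 + 69*k - 630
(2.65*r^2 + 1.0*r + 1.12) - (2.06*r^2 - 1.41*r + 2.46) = 0.59*r^2 + 2.41*r - 1.34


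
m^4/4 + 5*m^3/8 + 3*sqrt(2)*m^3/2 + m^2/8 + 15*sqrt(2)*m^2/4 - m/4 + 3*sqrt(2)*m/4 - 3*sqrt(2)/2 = (m/2 + 1/2)*(m/2 + 1)*(m - 1/2)*(m + 6*sqrt(2))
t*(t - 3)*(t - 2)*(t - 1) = t^4 - 6*t^3 + 11*t^2 - 6*t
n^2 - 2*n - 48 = (n - 8)*(n + 6)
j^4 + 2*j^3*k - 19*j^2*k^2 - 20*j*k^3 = j*(j - 4*k)*(j + k)*(j + 5*k)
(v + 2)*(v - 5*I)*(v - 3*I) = v^3 + 2*v^2 - 8*I*v^2 - 15*v - 16*I*v - 30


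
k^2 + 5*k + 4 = (k + 1)*(k + 4)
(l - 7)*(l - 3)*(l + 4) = l^3 - 6*l^2 - 19*l + 84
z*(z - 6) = z^2 - 6*z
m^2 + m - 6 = (m - 2)*(m + 3)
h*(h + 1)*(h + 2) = h^3 + 3*h^2 + 2*h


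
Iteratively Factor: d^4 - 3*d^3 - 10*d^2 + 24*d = (d - 2)*(d^3 - d^2 - 12*d) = (d - 4)*(d - 2)*(d^2 + 3*d) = d*(d - 4)*(d - 2)*(d + 3)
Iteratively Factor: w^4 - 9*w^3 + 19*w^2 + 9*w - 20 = (w + 1)*(w^3 - 10*w^2 + 29*w - 20) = (w - 4)*(w + 1)*(w^2 - 6*w + 5) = (w - 4)*(w - 1)*(w + 1)*(w - 5)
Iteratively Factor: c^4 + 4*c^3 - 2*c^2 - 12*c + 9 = (c - 1)*(c^3 + 5*c^2 + 3*c - 9) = (c - 1)^2*(c^2 + 6*c + 9) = (c - 1)^2*(c + 3)*(c + 3)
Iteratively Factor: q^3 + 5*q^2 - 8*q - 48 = (q + 4)*(q^2 + q - 12) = (q + 4)^2*(q - 3)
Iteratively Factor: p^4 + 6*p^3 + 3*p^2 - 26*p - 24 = (p + 4)*(p^3 + 2*p^2 - 5*p - 6) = (p + 1)*(p + 4)*(p^2 + p - 6) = (p + 1)*(p + 3)*(p + 4)*(p - 2)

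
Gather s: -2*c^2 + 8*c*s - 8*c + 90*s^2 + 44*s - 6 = -2*c^2 - 8*c + 90*s^2 + s*(8*c + 44) - 6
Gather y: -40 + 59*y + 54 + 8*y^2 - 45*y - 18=8*y^2 + 14*y - 4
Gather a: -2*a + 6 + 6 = 12 - 2*a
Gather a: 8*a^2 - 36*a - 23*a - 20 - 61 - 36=8*a^2 - 59*a - 117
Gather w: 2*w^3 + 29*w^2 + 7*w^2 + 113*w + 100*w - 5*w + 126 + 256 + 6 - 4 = 2*w^3 + 36*w^2 + 208*w + 384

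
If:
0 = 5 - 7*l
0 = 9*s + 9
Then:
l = 5/7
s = -1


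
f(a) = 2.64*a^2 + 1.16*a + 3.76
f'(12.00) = 64.52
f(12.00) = 397.84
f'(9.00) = 48.68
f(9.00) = 228.04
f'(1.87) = 11.03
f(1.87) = 15.16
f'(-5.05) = -25.50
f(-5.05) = 65.23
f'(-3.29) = -16.21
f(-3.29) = 28.52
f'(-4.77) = -24.03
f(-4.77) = 58.29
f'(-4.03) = -20.12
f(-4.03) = 41.96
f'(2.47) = 14.20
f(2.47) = 22.73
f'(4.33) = 24.02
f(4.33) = 58.28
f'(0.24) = 2.43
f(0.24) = 4.19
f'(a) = 5.28*a + 1.16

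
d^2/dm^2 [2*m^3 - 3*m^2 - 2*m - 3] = 12*m - 6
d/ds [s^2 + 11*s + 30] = 2*s + 11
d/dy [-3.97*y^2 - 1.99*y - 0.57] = -7.94*y - 1.99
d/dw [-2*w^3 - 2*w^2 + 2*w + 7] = -6*w^2 - 4*w + 2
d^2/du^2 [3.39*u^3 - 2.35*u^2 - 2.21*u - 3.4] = 20.34*u - 4.7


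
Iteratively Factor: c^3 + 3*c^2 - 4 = (c + 2)*(c^2 + c - 2) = (c - 1)*(c + 2)*(c + 2)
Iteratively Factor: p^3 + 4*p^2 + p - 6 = (p + 3)*(p^2 + p - 2) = (p - 1)*(p + 3)*(p + 2)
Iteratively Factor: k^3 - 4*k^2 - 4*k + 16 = (k - 4)*(k^2 - 4) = (k - 4)*(k + 2)*(k - 2)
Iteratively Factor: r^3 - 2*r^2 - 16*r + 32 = (r - 2)*(r^2 - 16) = (r - 2)*(r + 4)*(r - 4)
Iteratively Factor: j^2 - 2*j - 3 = (j + 1)*(j - 3)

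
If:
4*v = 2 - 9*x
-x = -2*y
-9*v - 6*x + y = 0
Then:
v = -11/59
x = 18/59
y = 9/59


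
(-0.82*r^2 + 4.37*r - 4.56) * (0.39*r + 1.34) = -0.3198*r^3 + 0.6055*r^2 + 4.0774*r - 6.1104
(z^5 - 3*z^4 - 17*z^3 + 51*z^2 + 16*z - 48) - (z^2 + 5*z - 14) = z^5 - 3*z^4 - 17*z^3 + 50*z^2 + 11*z - 34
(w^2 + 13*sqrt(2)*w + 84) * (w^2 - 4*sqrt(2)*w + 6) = w^4 + 9*sqrt(2)*w^3 - 14*w^2 - 258*sqrt(2)*w + 504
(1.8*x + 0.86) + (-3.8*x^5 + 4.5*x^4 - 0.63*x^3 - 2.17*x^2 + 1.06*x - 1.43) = -3.8*x^5 + 4.5*x^4 - 0.63*x^3 - 2.17*x^2 + 2.86*x - 0.57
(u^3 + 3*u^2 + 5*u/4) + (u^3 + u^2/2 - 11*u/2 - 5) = 2*u^3 + 7*u^2/2 - 17*u/4 - 5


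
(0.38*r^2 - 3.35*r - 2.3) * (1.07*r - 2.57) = 0.4066*r^3 - 4.5611*r^2 + 6.1485*r + 5.911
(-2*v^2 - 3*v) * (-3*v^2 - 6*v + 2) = 6*v^4 + 21*v^3 + 14*v^2 - 6*v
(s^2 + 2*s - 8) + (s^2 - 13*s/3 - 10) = 2*s^2 - 7*s/3 - 18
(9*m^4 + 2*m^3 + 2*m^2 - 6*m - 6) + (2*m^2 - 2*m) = 9*m^4 + 2*m^3 + 4*m^2 - 8*m - 6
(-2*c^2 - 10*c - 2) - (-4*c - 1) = -2*c^2 - 6*c - 1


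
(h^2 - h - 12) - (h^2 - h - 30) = 18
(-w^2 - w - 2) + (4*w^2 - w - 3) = 3*w^2 - 2*w - 5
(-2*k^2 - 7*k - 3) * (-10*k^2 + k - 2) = 20*k^4 + 68*k^3 + 27*k^2 + 11*k + 6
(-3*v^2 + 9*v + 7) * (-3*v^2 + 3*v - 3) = 9*v^4 - 36*v^3 + 15*v^2 - 6*v - 21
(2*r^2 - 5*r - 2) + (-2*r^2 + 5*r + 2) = 0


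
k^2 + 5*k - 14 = (k - 2)*(k + 7)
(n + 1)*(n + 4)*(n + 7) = n^3 + 12*n^2 + 39*n + 28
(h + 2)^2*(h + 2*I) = h^3 + 4*h^2 + 2*I*h^2 + 4*h + 8*I*h + 8*I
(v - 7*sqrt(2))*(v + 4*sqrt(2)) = v^2 - 3*sqrt(2)*v - 56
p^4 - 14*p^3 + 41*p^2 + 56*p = p*(p - 8)*(p - 7)*(p + 1)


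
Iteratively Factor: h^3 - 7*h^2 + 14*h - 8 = (h - 1)*(h^2 - 6*h + 8) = (h - 4)*(h - 1)*(h - 2)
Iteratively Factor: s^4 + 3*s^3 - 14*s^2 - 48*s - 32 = (s - 4)*(s^3 + 7*s^2 + 14*s + 8) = (s - 4)*(s + 4)*(s^2 + 3*s + 2) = (s - 4)*(s + 1)*(s + 4)*(s + 2)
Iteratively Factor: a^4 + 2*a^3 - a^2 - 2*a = (a - 1)*(a^3 + 3*a^2 + 2*a) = (a - 1)*(a + 2)*(a^2 + a) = (a - 1)*(a + 1)*(a + 2)*(a)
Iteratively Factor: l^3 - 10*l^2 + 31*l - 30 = (l - 3)*(l^2 - 7*l + 10) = (l - 3)*(l - 2)*(l - 5)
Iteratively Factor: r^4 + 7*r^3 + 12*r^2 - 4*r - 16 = (r + 2)*(r^3 + 5*r^2 + 2*r - 8) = (r - 1)*(r + 2)*(r^2 + 6*r + 8) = (r - 1)*(r + 2)*(r + 4)*(r + 2)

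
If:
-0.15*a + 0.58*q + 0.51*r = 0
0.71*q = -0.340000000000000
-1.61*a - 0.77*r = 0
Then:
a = -0.23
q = -0.48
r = 0.48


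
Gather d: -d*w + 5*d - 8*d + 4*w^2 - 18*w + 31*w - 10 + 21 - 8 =d*(-w - 3) + 4*w^2 + 13*w + 3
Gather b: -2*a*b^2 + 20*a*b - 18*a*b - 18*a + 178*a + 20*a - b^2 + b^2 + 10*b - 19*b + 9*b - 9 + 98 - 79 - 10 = -2*a*b^2 + 2*a*b + 180*a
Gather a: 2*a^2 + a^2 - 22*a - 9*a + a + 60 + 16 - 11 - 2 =3*a^2 - 30*a + 63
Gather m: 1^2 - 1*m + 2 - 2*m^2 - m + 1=-2*m^2 - 2*m + 4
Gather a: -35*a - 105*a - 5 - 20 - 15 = -140*a - 40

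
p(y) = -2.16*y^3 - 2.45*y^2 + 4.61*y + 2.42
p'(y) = -6.48*y^2 - 4.9*y + 4.61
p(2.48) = -34.16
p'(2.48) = -47.40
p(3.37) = -92.54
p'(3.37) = -85.50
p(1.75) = -8.59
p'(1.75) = -23.81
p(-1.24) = -2.95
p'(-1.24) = 0.72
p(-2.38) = 6.69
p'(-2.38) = -20.43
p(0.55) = 3.86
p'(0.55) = -0.05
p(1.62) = -5.72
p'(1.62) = -20.33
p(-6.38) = 434.22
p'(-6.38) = -227.89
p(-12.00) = 3326.78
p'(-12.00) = -869.71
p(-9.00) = 1337.12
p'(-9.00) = -476.17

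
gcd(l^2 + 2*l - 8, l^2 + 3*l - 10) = l - 2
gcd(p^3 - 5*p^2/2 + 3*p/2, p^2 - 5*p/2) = p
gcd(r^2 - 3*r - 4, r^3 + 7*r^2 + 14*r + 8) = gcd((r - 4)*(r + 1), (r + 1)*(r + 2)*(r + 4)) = r + 1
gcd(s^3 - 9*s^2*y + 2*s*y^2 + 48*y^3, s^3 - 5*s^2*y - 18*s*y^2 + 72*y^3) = -s + 3*y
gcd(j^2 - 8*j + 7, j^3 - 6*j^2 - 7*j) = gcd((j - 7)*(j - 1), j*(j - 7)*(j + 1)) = j - 7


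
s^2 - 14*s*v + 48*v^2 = (s - 8*v)*(s - 6*v)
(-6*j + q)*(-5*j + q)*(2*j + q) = 60*j^3 + 8*j^2*q - 9*j*q^2 + q^3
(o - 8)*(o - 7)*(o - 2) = o^3 - 17*o^2 + 86*o - 112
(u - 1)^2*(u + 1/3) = u^3 - 5*u^2/3 + u/3 + 1/3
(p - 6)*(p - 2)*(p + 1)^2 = p^4 - 6*p^3 - 3*p^2 + 16*p + 12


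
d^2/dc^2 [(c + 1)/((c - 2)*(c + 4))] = 2*(c^3 + 3*c^2 + 30*c + 28)/(c^6 + 6*c^5 - 12*c^4 - 88*c^3 + 96*c^2 + 384*c - 512)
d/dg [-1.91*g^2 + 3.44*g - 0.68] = 3.44 - 3.82*g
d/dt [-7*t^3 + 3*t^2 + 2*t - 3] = -21*t^2 + 6*t + 2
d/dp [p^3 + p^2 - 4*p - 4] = 3*p^2 + 2*p - 4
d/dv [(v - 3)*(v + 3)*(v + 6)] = 3*v^2 + 12*v - 9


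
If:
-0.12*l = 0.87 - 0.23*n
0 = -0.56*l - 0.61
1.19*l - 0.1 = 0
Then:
No Solution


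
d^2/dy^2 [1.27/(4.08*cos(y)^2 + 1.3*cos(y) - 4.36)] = (-84.563712*(1 - cos(y)^2)^2 - 20.20824*cos(y)^3 - 134.79526*cos(y)^2 + 33.21812*cos(y) + 134.039864)/(4.08*cos(y)^2 + 1.3*cos(y) - 4.36)^3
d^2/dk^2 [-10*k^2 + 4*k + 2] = -20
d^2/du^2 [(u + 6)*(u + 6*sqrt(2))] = 2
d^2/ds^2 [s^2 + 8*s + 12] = 2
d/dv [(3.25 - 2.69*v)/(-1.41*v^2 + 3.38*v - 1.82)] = (-3.7929*v^2 + 9.165*v - 6.0892)/(1.9881*v^4 - 9.5316*v^3 + 16.5568*v^2 - 12.3032*v + 3.3124)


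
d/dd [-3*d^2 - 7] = -6*d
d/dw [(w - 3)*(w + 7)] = 2*w + 4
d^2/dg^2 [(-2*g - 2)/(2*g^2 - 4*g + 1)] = 8*(-8*(g - 1)^2*(g + 1) + (3*g - 1)*(2*g^2 - 4*g + 1))/(2*g^2 - 4*g + 1)^3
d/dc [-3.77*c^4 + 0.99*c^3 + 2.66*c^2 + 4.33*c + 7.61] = -15.08*c^3 + 2.97*c^2 + 5.32*c + 4.33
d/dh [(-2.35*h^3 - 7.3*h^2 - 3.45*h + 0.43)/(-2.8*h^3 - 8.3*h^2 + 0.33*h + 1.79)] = (3.5527136788005e-15*h^5 - 0.934999999999974*h^4 - 20.871*h^3 - 40.0515*h^2 - 18.996*h - 6.3174)/(7.84*h^6 + 46.48*h^5 + 67.042*h^4 - 15.502*h^3 - 29.6051*h^2 + 1.1814*h + 3.2041)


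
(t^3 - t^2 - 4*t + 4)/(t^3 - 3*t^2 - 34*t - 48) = (t^2 - 3*t + 2)/(t^2 - 5*t - 24)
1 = 1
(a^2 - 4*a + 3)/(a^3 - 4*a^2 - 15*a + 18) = (a - 3)/(a^2 - 3*a - 18)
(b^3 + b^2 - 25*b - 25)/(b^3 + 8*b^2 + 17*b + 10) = (b - 5)/(b + 2)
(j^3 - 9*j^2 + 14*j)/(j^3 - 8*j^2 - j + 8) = j*(j^2 - 9*j + 14)/(j^3 - 8*j^2 - j + 8)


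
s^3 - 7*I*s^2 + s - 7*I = (s - 7*I)*(s - I)*(s + I)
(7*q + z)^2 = 49*q^2 + 14*q*z + z^2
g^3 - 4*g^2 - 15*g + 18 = (g - 6)*(g - 1)*(g + 3)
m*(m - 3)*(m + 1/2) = m^3 - 5*m^2/2 - 3*m/2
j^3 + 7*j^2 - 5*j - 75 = (j - 3)*(j + 5)^2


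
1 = 1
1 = 1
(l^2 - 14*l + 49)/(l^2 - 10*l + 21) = (l - 7)/(l - 3)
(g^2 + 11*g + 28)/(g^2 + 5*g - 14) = (g + 4)/(g - 2)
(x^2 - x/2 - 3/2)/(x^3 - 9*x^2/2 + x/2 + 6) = 1/(x - 4)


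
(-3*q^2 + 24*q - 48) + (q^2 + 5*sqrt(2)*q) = -2*q^2 + 5*sqrt(2)*q + 24*q - 48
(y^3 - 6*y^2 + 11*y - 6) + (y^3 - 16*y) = 2*y^3 - 6*y^2 - 5*y - 6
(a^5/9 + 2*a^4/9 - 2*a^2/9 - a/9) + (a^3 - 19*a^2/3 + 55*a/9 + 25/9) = a^5/9 + 2*a^4/9 + a^3 - 59*a^2/9 + 6*a + 25/9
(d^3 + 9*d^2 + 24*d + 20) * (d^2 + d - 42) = d^5 + 10*d^4 - 9*d^3 - 334*d^2 - 988*d - 840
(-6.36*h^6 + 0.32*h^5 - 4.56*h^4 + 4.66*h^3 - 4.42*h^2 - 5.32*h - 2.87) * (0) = 0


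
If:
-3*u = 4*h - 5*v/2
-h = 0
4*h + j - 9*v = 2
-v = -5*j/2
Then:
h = 0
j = -4/43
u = -25/129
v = -10/43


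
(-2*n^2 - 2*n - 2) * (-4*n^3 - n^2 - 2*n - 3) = 8*n^5 + 10*n^4 + 14*n^3 + 12*n^2 + 10*n + 6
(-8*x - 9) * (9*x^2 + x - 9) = -72*x^3 - 89*x^2 + 63*x + 81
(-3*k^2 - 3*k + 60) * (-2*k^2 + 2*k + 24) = 6*k^4 - 198*k^2 + 48*k + 1440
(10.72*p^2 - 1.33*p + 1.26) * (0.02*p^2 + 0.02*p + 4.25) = 0.2144*p^4 + 0.1878*p^3 + 45.5586*p^2 - 5.6273*p + 5.355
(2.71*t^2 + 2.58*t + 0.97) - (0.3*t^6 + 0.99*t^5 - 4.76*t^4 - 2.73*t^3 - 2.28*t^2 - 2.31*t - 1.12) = -0.3*t^6 - 0.99*t^5 + 4.76*t^4 + 2.73*t^3 + 4.99*t^2 + 4.89*t + 2.09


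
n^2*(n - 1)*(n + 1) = n^4 - n^2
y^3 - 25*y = y*(y - 5)*(y + 5)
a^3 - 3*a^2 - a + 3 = (a - 3)*(a - 1)*(a + 1)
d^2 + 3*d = d*(d + 3)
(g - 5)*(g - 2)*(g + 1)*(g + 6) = g^4 - 33*g^2 + 28*g + 60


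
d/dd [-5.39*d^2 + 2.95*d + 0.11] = 2.95 - 10.78*d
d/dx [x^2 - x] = 2*x - 1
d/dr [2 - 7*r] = -7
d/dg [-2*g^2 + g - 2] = 1 - 4*g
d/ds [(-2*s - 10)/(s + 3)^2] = 2*(s + 7)/(s + 3)^3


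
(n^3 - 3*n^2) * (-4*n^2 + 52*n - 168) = -4*n^5 + 64*n^4 - 324*n^3 + 504*n^2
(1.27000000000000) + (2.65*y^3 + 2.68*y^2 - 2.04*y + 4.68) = 2.65*y^3 + 2.68*y^2 - 2.04*y + 5.95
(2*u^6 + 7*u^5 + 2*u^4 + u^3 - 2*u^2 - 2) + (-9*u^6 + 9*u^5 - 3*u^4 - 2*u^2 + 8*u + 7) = -7*u^6 + 16*u^5 - u^4 + u^3 - 4*u^2 + 8*u + 5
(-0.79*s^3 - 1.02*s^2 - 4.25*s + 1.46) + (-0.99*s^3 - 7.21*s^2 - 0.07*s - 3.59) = -1.78*s^3 - 8.23*s^2 - 4.32*s - 2.13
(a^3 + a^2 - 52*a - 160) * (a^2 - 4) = a^5 + a^4 - 56*a^3 - 164*a^2 + 208*a + 640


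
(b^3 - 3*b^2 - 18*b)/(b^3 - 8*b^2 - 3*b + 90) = b/(b - 5)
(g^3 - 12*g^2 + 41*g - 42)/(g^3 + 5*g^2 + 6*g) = (g^3 - 12*g^2 + 41*g - 42)/(g*(g^2 + 5*g + 6))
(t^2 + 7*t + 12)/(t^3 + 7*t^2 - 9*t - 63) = (t + 4)/(t^2 + 4*t - 21)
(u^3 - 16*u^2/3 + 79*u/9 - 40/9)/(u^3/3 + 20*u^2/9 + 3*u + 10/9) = (9*u^3 - 48*u^2 + 79*u - 40)/(3*u^3 + 20*u^2 + 27*u + 10)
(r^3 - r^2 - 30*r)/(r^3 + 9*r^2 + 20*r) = (r - 6)/(r + 4)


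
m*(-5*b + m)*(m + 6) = -5*b*m^2 - 30*b*m + m^3 + 6*m^2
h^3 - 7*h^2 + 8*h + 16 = (h - 4)^2*(h + 1)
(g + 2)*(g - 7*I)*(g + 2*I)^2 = g^4 + 2*g^3 - 3*I*g^3 + 24*g^2 - 6*I*g^2 + 48*g + 28*I*g + 56*I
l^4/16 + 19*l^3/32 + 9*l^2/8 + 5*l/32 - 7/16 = (l/4 + 1/4)*(l/4 + 1/2)*(l - 1/2)*(l + 7)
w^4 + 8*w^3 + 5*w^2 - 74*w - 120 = (w - 3)*(w + 2)*(w + 4)*(w + 5)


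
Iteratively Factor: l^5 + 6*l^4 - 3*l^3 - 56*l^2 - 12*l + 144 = (l + 4)*(l^4 + 2*l^3 - 11*l^2 - 12*l + 36) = (l + 3)*(l + 4)*(l^3 - l^2 - 8*l + 12) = (l - 2)*(l + 3)*(l + 4)*(l^2 + l - 6) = (l - 2)*(l + 3)^2*(l + 4)*(l - 2)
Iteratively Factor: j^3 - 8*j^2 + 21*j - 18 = (j - 3)*(j^2 - 5*j + 6) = (j - 3)*(j - 2)*(j - 3)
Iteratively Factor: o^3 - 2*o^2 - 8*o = (o)*(o^2 - 2*o - 8) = o*(o + 2)*(o - 4)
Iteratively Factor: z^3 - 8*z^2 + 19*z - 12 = (z - 3)*(z^2 - 5*z + 4) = (z - 4)*(z - 3)*(z - 1)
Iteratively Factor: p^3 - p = (p + 1)*(p^2 - p) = p*(p + 1)*(p - 1)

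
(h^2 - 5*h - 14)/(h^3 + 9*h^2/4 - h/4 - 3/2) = 4*(h - 7)/(4*h^2 + h - 3)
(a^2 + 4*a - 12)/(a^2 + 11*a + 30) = (a - 2)/(a + 5)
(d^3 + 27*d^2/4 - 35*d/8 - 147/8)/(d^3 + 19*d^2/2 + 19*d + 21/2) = (d - 7/4)/(d + 1)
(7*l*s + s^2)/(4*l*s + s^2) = (7*l + s)/(4*l + s)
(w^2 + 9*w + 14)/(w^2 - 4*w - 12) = (w + 7)/(w - 6)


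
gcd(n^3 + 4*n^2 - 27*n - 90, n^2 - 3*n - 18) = n + 3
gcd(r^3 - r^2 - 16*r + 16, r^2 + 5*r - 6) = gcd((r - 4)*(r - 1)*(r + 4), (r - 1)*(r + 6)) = r - 1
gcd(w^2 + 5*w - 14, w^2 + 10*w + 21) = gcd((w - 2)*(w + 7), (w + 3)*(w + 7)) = w + 7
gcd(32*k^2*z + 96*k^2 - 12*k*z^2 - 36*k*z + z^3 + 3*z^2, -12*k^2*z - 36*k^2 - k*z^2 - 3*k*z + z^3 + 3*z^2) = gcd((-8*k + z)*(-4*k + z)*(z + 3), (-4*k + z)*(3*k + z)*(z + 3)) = -4*k*z - 12*k + z^2 + 3*z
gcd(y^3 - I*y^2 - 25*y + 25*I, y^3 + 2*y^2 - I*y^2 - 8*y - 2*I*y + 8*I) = y - I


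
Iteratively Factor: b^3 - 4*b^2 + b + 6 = (b - 2)*(b^2 - 2*b - 3) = (b - 3)*(b - 2)*(b + 1)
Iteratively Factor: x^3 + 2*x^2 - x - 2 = (x - 1)*(x^2 + 3*x + 2) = (x - 1)*(x + 1)*(x + 2)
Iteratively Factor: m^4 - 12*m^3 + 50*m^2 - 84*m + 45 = (m - 5)*(m^3 - 7*m^2 + 15*m - 9) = (m - 5)*(m - 1)*(m^2 - 6*m + 9) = (m - 5)*(m - 3)*(m - 1)*(m - 3)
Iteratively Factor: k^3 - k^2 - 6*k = (k - 3)*(k^2 + 2*k) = k*(k - 3)*(k + 2)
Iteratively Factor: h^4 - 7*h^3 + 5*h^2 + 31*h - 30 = (h - 5)*(h^3 - 2*h^2 - 5*h + 6) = (h - 5)*(h + 2)*(h^2 - 4*h + 3) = (h - 5)*(h - 3)*(h + 2)*(h - 1)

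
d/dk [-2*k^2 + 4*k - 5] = 4 - 4*k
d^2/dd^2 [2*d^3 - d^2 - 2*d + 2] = 12*d - 2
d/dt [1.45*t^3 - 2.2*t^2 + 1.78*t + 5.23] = 4.35*t^2 - 4.4*t + 1.78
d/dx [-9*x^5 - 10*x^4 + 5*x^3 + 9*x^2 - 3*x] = -45*x^4 - 40*x^3 + 15*x^2 + 18*x - 3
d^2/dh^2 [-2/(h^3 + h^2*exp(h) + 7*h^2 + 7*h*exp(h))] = 2*(h*(h^2 + h*exp(h) + 7*h + 7*exp(h))*(h^2*exp(h) + 11*h*exp(h) + 6*h + 16*exp(h) + 14) - 2*(h^2*exp(h) + 3*h^2 + 9*h*exp(h) + 14*h + 7*exp(h))^2)/(h^3*(h^2 + h*exp(h) + 7*h + 7*exp(h))^3)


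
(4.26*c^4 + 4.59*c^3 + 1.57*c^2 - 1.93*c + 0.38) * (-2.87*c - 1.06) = -12.2262*c^5 - 17.6889*c^4 - 9.3713*c^3 + 3.8749*c^2 + 0.9552*c - 0.4028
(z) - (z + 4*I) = -4*I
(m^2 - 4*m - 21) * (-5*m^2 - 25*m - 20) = -5*m^4 - 5*m^3 + 185*m^2 + 605*m + 420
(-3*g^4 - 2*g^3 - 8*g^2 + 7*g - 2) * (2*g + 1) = -6*g^5 - 7*g^4 - 18*g^3 + 6*g^2 + 3*g - 2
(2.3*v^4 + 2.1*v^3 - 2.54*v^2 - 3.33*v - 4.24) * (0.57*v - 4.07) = 1.311*v^5 - 8.164*v^4 - 9.9948*v^3 + 8.4397*v^2 + 11.1363*v + 17.2568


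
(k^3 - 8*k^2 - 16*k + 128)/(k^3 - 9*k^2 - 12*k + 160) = (k - 4)/(k - 5)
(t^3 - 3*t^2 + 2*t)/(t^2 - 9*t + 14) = t*(t - 1)/(t - 7)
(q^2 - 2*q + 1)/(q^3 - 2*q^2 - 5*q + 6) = (q - 1)/(q^2 - q - 6)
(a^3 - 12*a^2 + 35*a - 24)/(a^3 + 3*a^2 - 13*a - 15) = (a^2 - 9*a + 8)/(a^2 + 6*a + 5)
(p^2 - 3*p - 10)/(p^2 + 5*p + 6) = (p - 5)/(p + 3)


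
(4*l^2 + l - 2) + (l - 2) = 4*l^2 + 2*l - 4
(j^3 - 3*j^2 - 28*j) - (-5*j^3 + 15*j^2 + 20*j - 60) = 6*j^3 - 18*j^2 - 48*j + 60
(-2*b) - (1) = -2*b - 1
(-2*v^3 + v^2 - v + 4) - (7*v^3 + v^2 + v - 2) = -9*v^3 - 2*v + 6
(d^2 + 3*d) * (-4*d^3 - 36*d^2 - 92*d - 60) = -4*d^5 - 48*d^4 - 200*d^3 - 336*d^2 - 180*d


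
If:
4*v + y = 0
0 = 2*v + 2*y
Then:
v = 0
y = 0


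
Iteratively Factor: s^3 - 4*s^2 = (s)*(s^2 - 4*s) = s*(s - 4)*(s)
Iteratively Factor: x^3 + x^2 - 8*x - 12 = (x + 2)*(x^2 - x - 6) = (x + 2)^2*(x - 3)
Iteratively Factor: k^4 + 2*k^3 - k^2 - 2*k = (k + 2)*(k^3 - k) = (k + 1)*(k + 2)*(k^2 - k) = k*(k + 1)*(k + 2)*(k - 1)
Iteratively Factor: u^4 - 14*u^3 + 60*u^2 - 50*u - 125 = (u - 5)*(u^3 - 9*u^2 + 15*u + 25) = (u - 5)^2*(u^2 - 4*u - 5) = (u - 5)^3*(u + 1)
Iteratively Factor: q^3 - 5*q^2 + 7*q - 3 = (q - 3)*(q^2 - 2*q + 1) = (q - 3)*(q - 1)*(q - 1)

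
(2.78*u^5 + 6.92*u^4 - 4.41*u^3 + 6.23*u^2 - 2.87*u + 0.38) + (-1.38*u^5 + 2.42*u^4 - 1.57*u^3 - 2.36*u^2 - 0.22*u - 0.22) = 1.4*u^5 + 9.34*u^4 - 5.98*u^3 + 3.87*u^2 - 3.09*u + 0.16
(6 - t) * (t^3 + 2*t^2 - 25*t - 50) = -t^4 + 4*t^3 + 37*t^2 - 100*t - 300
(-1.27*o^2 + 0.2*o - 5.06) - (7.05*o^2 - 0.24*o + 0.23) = -8.32*o^2 + 0.44*o - 5.29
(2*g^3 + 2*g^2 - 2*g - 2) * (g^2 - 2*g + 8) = 2*g^5 - 2*g^4 + 10*g^3 + 18*g^2 - 12*g - 16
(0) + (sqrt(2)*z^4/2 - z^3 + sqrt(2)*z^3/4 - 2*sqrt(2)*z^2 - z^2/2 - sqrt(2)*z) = sqrt(2)*z^4/2 - z^3 + sqrt(2)*z^3/4 - 2*sqrt(2)*z^2 - z^2/2 - sqrt(2)*z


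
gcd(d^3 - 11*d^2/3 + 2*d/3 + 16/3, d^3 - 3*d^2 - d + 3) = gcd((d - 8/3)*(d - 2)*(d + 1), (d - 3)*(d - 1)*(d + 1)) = d + 1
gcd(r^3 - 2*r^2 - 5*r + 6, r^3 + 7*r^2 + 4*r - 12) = r^2 + r - 2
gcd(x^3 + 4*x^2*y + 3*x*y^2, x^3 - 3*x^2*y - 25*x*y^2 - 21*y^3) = x^2 + 4*x*y + 3*y^2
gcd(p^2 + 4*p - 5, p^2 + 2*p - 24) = 1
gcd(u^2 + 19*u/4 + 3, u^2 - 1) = 1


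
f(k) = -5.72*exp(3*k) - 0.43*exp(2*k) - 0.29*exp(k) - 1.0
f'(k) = -17.16*exp(3*k) - 0.86*exp(2*k) - 0.29*exp(k) = (-17.16*exp(2*k) - 0.86*exp(k) - 0.29)*exp(k)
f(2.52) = -11052.54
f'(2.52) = -33081.00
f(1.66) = -846.53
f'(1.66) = -2521.65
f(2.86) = -30591.06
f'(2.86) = -91628.93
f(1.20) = -216.04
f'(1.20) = -638.47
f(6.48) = -1585370899.01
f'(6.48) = -4755929537.46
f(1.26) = -257.99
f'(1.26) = -763.59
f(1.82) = -1363.93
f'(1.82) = -4068.82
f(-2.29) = -1.04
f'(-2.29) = -0.06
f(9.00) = -3043344172379.91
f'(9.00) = -9130004278650.22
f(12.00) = -24660255839868600.00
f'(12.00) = -73980756129189000.00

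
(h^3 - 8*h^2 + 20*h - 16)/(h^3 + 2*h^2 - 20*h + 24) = (h - 4)/(h + 6)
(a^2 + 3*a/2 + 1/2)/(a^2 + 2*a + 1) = (a + 1/2)/(a + 1)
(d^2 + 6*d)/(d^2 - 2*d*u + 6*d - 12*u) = d/(d - 2*u)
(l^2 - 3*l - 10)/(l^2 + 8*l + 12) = (l - 5)/(l + 6)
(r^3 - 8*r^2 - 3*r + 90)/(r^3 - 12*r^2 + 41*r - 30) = (r + 3)/(r - 1)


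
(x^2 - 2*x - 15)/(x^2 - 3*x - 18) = (x - 5)/(x - 6)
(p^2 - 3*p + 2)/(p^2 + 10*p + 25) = (p^2 - 3*p + 2)/(p^2 + 10*p + 25)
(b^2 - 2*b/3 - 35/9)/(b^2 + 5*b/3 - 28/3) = (b + 5/3)/(b + 4)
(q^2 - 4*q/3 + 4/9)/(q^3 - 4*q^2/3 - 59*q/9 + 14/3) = (3*q - 2)/(3*q^2 - 2*q - 21)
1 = 1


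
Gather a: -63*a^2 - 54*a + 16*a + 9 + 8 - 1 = -63*a^2 - 38*a + 16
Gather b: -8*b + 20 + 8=28 - 8*b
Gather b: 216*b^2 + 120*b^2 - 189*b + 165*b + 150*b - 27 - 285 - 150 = 336*b^2 + 126*b - 462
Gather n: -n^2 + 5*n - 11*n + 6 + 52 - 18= -n^2 - 6*n + 40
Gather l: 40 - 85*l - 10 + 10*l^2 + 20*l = 10*l^2 - 65*l + 30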